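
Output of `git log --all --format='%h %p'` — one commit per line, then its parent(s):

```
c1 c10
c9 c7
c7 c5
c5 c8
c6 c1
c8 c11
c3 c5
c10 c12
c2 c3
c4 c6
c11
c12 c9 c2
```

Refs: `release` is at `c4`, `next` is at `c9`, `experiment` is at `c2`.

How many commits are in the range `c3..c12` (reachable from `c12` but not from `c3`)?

4

Reachable from c12: {c11, c12, c2, c3, c5, c7, c8, c9}.
Reachable from c3: {c11, c3, c5, c8}.
In c12's history but not c3's: {c12, c2, c7, c9} — 4 commits.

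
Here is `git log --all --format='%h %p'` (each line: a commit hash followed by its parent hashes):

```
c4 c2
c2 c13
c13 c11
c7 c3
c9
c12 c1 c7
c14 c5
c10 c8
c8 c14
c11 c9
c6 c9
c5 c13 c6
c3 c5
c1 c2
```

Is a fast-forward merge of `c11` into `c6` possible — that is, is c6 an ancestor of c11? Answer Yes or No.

A fast-forward from c6 to c11 is possible iff c6 is an ancestor of c11.
Ancestors of c11: {c11, c9}.
c6 is not among them, so fast-forward is not possible.

No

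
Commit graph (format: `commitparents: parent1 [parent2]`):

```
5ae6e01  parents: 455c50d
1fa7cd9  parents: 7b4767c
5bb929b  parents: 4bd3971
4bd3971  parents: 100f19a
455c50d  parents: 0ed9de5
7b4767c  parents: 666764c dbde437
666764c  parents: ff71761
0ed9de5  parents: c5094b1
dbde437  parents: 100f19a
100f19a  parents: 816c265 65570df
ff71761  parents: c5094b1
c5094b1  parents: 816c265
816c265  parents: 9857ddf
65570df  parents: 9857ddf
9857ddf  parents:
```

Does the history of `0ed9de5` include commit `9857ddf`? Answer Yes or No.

Ancestors of 0ed9de5 (commits reachable by following parents): {0ed9de5, 816c265, 9857ddf, c5094b1}.
9857ddf is in that set, so it is an ancestor of 0ed9de5.

Yes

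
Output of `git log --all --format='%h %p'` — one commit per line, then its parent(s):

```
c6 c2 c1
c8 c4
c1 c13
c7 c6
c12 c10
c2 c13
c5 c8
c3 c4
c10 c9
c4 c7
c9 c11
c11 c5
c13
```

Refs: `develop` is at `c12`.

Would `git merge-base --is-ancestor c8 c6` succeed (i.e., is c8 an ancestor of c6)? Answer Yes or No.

No

Ancestors of c6: {c1, c13, c2, c6}.
c8 is not in that set, so it is not an ancestor of c6.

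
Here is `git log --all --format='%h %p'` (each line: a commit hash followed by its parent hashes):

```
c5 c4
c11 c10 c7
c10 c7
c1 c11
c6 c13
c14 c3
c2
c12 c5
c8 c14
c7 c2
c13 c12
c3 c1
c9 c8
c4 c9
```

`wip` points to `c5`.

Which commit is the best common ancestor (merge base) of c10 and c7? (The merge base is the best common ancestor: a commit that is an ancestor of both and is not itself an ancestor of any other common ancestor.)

c7

Ancestors of c10: {c10, c2, c7}.
Ancestors of c7: {c2, c7}.
Common ancestors: {c2, c7}.
Among these, c7 is not an ancestor of any other common ancestor — it is the merge base.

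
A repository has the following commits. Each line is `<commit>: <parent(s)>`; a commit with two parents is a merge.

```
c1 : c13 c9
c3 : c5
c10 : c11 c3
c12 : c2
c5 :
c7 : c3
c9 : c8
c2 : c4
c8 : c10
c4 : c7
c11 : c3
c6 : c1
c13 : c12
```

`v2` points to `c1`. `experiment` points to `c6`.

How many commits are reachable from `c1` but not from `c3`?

Reachable from c1: {c1, c10, c11, c12, c13, c2, c3, c4, c5, c7, c8, c9}.
Reachable from c3: {c3, c5}.
In c1's history but not c3's: {c1, c10, c11, c12, c13, c2, c4, c7, c8, c9} — 10 commits.

10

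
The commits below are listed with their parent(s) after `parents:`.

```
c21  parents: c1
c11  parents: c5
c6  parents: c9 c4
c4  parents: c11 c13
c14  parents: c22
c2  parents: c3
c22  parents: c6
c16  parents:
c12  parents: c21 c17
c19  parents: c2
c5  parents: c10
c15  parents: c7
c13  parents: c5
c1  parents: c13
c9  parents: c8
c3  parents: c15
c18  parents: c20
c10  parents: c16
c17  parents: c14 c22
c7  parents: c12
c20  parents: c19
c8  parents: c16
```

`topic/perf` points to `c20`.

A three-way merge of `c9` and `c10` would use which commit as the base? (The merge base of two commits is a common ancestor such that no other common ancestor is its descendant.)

Ancestors of c9: {c16, c8, c9}.
Ancestors of c10: {c10, c16}.
Common ancestors: {c16}.
The only common ancestor is c16, so it is the merge base.

c16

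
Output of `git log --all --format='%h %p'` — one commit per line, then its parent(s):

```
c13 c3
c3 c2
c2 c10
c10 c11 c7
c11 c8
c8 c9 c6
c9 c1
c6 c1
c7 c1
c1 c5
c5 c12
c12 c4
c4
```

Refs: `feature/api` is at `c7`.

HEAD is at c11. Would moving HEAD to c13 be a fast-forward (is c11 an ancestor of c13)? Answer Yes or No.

A fast-forward from c11 to c13 is possible iff c11 is an ancestor of c13.
Ancestors of c13: {c1, c10, c11, c12, c13, c2, c3, c4, c5, c6, c7, c8, c9}.
c11 is among them, so fast-forward is possible.

Yes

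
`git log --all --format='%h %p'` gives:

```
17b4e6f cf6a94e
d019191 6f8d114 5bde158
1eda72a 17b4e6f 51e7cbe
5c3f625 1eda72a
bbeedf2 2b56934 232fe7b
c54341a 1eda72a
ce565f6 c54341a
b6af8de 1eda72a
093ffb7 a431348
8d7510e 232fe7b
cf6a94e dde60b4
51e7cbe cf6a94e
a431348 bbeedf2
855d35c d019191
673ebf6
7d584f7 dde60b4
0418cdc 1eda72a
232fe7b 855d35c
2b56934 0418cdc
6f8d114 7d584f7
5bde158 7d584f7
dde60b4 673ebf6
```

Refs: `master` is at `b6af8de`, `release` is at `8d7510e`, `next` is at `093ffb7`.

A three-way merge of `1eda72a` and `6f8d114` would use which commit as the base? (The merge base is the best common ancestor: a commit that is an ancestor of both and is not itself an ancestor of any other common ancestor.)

Ancestors of 1eda72a: {17b4e6f, 1eda72a, 51e7cbe, 673ebf6, cf6a94e, dde60b4}.
Ancestors of 6f8d114: {673ebf6, 6f8d114, 7d584f7, dde60b4}.
Common ancestors: {673ebf6, dde60b4}.
Among these, dde60b4 is not an ancestor of any other common ancestor — it is the merge base.

dde60b4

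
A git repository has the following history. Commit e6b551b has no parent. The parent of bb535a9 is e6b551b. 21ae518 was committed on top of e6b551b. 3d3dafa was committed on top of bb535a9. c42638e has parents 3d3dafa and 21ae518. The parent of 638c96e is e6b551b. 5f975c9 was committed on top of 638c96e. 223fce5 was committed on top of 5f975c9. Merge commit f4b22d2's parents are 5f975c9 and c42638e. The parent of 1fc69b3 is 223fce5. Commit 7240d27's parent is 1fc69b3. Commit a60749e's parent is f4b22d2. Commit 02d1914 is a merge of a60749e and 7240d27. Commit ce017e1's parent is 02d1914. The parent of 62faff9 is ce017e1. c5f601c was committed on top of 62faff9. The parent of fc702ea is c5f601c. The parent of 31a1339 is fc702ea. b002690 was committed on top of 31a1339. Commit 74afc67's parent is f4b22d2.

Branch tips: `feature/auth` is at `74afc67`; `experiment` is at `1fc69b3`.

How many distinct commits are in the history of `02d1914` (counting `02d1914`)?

13

Walking parent pointers from 02d1914: reachable set = {02d1914, 1fc69b3, 21ae518, 223fce5, 3d3dafa, 5f975c9, 638c96e, 7240d27, a60749e, bb535a9, c42638e, e6b551b, f4b22d2}.
That is 13 commits.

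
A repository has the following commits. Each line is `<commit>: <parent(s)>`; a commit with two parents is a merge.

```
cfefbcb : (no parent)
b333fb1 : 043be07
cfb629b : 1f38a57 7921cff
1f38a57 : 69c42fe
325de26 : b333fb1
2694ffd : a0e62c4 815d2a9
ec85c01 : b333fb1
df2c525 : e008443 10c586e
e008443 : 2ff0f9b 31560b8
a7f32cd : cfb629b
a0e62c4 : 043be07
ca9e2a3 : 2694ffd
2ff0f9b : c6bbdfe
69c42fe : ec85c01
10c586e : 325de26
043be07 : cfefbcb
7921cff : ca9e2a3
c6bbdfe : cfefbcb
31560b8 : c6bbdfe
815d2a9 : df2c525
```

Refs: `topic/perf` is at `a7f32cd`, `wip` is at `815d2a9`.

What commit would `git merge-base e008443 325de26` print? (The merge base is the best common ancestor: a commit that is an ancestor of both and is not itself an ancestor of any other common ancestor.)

cfefbcb

Ancestors of e008443: {2ff0f9b, 31560b8, c6bbdfe, cfefbcb, e008443}.
Ancestors of 325de26: {043be07, 325de26, b333fb1, cfefbcb}.
Common ancestors: {cfefbcb}.
The only common ancestor is cfefbcb, so it is the merge base.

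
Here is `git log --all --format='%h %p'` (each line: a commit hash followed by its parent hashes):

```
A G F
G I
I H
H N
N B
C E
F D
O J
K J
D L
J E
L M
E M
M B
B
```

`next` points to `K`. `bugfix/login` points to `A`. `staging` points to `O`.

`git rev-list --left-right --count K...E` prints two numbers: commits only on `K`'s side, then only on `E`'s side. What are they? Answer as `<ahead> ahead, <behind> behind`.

Reachable from K: {B, E, J, K, M}.
Reachable from E: {B, E, M}.
Only in K's history (ahead): {J, K} — 2.
Only in E's history (behind): {} — 0.

2 ahead, 0 behind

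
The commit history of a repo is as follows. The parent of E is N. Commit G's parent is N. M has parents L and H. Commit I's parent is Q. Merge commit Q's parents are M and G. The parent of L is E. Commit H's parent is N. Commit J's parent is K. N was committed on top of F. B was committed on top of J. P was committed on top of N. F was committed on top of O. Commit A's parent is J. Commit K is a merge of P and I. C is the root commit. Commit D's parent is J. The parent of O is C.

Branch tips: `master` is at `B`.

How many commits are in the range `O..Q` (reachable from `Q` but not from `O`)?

Reachable from Q: {C, E, F, G, H, L, M, N, O, Q}.
Reachable from O: {C, O}.
In Q's history but not O's: {E, F, G, H, L, M, N, Q} — 8 commits.

8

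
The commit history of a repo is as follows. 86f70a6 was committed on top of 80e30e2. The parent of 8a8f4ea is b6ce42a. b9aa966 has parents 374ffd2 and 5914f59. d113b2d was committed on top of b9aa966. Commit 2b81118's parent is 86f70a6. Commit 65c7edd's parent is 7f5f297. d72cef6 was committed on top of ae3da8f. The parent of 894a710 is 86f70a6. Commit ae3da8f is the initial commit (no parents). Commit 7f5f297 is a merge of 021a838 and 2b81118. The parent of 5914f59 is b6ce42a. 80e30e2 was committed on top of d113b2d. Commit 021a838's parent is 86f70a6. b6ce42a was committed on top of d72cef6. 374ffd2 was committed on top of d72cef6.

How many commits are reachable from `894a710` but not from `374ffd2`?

Reachable from 894a710: {374ffd2, 5914f59, 80e30e2, 86f70a6, 894a710, ae3da8f, b6ce42a, b9aa966, d113b2d, d72cef6}.
Reachable from 374ffd2: {374ffd2, ae3da8f, d72cef6}.
In 894a710's history but not 374ffd2's: {5914f59, 80e30e2, 86f70a6, 894a710, b6ce42a, b9aa966, d113b2d} — 7 commits.

7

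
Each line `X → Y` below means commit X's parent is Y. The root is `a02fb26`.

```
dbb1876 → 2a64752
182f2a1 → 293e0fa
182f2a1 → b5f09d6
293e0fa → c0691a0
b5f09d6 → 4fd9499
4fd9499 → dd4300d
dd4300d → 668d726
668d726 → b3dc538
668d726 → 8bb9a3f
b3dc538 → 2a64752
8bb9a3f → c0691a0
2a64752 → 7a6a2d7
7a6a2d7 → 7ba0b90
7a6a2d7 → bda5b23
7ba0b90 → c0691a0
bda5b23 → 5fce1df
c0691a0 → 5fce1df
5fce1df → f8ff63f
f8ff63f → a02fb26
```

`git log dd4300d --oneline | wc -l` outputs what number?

12

Walking parent pointers from dd4300d: reachable set = {2a64752, 5fce1df, 668d726, 7a6a2d7, 7ba0b90, 8bb9a3f, a02fb26, b3dc538, bda5b23, c0691a0, dd4300d, f8ff63f}.
That is 12 commits.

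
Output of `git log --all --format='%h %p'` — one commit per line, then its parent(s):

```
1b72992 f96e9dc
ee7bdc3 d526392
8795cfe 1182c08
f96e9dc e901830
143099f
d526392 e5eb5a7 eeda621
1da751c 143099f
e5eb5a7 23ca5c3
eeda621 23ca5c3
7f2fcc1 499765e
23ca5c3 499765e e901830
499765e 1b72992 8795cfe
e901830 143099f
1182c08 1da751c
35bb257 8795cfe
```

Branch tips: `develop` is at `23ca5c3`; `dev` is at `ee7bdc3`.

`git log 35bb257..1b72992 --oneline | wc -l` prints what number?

Reachable from 1b72992: {143099f, 1b72992, e901830, f96e9dc}.
Reachable from 35bb257: {1182c08, 143099f, 1da751c, 35bb257, 8795cfe}.
In 1b72992's history but not 35bb257's: {1b72992, e901830, f96e9dc} — 3 commits.

3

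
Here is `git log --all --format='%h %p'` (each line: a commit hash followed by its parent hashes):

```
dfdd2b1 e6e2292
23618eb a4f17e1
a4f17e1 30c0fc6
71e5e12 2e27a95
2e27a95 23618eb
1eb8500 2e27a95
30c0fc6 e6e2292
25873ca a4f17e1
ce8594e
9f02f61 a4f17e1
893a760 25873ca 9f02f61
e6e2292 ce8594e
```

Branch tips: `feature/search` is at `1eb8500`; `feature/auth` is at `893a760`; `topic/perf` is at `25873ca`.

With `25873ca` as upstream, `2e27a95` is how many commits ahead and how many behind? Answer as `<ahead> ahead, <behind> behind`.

Reachable from 2e27a95: {23618eb, 2e27a95, 30c0fc6, a4f17e1, ce8594e, e6e2292}.
Reachable from 25873ca: {25873ca, 30c0fc6, a4f17e1, ce8594e, e6e2292}.
Only in 2e27a95's history (ahead): {23618eb, 2e27a95} — 2.
Only in 25873ca's history (behind): {25873ca} — 1.

2 ahead, 1 behind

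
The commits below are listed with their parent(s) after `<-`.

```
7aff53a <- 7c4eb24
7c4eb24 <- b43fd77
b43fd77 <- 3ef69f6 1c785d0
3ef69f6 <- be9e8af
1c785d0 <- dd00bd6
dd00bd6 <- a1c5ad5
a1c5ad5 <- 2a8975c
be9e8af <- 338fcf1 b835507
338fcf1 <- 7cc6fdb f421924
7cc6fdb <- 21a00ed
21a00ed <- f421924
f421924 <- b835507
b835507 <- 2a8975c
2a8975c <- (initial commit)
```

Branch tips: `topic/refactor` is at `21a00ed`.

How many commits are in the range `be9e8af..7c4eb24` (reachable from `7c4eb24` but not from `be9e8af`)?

Reachable from 7c4eb24: {1c785d0, 21a00ed, 2a8975c, 338fcf1, 3ef69f6, 7c4eb24, 7cc6fdb, a1c5ad5, b43fd77, b835507, be9e8af, dd00bd6, f421924}.
Reachable from be9e8af: {21a00ed, 2a8975c, 338fcf1, 7cc6fdb, b835507, be9e8af, f421924}.
In 7c4eb24's history but not be9e8af's: {1c785d0, 3ef69f6, 7c4eb24, a1c5ad5, b43fd77, dd00bd6} — 6 commits.

6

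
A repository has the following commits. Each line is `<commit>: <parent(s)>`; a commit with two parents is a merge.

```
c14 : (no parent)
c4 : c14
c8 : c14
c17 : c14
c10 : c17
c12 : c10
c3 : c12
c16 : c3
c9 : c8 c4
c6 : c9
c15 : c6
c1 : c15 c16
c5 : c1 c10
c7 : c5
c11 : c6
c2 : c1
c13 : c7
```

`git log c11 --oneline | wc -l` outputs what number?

Walking parent pointers from c11: reachable set = {c11, c14, c4, c6, c8, c9}.
That is 6 commits.

6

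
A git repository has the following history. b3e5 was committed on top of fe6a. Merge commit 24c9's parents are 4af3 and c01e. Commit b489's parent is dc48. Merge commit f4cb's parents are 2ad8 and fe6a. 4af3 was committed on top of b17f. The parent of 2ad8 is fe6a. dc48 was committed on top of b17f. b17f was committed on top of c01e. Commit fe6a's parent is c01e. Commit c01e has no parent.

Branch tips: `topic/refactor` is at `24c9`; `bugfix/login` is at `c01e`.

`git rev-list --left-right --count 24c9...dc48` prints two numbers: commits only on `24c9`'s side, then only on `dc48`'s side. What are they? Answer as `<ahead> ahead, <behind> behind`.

2 ahead, 1 behind

Reachable from 24c9: {24c9, 4af3, b17f, c01e}.
Reachable from dc48: {b17f, c01e, dc48}.
Only in 24c9's history (ahead): {24c9, 4af3} — 2.
Only in dc48's history (behind): {dc48} — 1.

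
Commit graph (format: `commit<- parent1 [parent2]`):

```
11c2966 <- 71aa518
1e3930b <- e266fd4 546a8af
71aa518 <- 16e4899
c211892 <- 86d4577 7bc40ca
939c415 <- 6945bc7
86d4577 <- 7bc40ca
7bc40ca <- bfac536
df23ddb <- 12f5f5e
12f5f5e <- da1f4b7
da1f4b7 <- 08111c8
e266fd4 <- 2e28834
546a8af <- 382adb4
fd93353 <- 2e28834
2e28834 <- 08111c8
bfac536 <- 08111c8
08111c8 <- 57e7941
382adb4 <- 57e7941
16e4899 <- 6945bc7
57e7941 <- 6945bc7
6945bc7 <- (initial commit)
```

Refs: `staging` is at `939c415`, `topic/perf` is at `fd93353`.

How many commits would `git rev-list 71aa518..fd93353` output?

4

Reachable from fd93353: {08111c8, 2e28834, 57e7941, 6945bc7, fd93353}.
Reachable from 71aa518: {16e4899, 6945bc7, 71aa518}.
In fd93353's history but not 71aa518's: {08111c8, 2e28834, 57e7941, fd93353} — 4 commits.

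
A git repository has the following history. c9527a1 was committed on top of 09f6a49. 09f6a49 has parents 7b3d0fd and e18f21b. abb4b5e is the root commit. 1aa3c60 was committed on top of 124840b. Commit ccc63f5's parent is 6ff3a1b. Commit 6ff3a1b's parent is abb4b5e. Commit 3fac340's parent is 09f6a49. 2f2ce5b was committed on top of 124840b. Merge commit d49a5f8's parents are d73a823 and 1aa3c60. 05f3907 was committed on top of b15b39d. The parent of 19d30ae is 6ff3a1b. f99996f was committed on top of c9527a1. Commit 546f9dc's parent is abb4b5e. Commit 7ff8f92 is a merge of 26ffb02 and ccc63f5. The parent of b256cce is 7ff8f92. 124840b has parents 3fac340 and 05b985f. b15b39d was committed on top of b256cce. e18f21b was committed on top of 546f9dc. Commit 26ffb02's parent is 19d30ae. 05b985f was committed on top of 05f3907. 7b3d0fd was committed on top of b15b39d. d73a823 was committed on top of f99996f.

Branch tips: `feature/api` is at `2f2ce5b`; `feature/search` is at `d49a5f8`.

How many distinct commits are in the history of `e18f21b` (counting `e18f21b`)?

3

Walking parent pointers from e18f21b: reachable set = {546f9dc, abb4b5e, e18f21b}.
That is 3 commits.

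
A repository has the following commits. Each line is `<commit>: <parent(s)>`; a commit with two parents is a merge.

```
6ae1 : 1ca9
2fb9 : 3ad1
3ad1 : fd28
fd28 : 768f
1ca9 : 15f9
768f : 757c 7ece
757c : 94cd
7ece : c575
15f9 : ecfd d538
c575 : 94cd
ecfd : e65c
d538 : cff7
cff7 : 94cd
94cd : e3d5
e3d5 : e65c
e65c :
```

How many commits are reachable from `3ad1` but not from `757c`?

Reachable from 3ad1: {3ad1, 757c, 768f, 7ece, 94cd, c575, e3d5, e65c, fd28}.
Reachable from 757c: {757c, 94cd, e3d5, e65c}.
In 3ad1's history but not 757c's: {3ad1, 768f, 7ece, c575, fd28} — 5 commits.

5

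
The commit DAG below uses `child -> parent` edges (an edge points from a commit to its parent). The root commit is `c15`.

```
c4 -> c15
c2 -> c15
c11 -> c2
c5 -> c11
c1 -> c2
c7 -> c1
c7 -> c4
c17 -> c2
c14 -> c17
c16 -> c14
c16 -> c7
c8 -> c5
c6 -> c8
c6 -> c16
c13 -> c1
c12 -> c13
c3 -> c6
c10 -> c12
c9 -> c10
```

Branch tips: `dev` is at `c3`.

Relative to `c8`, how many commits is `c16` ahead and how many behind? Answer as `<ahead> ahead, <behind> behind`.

Reachable from c16: {c1, c14, c15, c16, c17, c2, c4, c7}.
Reachable from c8: {c11, c15, c2, c5, c8}.
Only in c16's history (ahead): {c1, c14, c16, c17, c4, c7} — 6.
Only in c8's history (behind): {c11, c5, c8} — 3.

6 ahead, 3 behind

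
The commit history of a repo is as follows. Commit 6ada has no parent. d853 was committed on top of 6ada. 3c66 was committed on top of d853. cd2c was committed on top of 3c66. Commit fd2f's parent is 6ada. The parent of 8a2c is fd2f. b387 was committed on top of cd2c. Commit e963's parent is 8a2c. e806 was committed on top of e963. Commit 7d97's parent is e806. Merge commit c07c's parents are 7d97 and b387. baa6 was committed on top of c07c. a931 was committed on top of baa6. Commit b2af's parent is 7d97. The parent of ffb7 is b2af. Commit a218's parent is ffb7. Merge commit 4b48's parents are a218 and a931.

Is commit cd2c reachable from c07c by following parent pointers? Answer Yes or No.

Ancestors of c07c (commits reachable by following parents): {3c66, 6ada, 7d97, 8a2c, b387, c07c, cd2c, d853, e806, e963, fd2f}.
cd2c is in that set, so it is an ancestor of c07c.

Yes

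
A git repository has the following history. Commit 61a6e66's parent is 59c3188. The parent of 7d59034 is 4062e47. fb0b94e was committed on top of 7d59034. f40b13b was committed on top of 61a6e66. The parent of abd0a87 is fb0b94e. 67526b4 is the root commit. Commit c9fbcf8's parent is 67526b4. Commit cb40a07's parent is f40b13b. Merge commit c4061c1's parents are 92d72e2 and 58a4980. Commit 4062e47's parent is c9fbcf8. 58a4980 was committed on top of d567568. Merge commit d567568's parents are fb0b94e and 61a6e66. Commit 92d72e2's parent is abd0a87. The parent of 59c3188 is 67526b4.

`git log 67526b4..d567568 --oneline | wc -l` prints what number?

Reachable from d567568: {4062e47, 59c3188, 61a6e66, 67526b4, 7d59034, c9fbcf8, d567568, fb0b94e}.
Reachable from 67526b4: {67526b4}.
In d567568's history but not 67526b4's: {4062e47, 59c3188, 61a6e66, 7d59034, c9fbcf8, d567568, fb0b94e} — 7 commits.

7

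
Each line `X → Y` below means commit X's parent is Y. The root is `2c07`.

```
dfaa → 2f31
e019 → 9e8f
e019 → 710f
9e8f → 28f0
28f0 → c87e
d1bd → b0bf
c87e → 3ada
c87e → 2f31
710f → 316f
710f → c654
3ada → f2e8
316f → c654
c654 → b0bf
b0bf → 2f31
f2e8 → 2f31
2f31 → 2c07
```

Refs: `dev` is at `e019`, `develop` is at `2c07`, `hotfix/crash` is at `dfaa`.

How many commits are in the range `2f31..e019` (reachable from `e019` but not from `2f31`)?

10

Reachable from e019: {28f0, 2c07, 2f31, 316f, 3ada, 710f, 9e8f, b0bf, c654, c87e, e019, f2e8}.
Reachable from 2f31: {2c07, 2f31}.
In e019's history but not 2f31's: {28f0, 316f, 3ada, 710f, 9e8f, b0bf, c654, c87e, e019, f2e8} — 10 commits.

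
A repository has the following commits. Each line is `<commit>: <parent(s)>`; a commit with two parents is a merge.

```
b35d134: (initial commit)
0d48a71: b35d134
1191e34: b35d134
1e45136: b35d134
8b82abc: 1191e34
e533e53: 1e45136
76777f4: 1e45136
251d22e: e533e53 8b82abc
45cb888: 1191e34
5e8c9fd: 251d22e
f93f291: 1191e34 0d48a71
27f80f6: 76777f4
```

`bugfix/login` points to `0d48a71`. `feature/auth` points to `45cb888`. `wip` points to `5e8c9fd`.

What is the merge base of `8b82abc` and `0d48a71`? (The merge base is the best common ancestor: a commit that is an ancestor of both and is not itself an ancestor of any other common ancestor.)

b35d134

Ancestors of 8b82abc: {1191e34, 8b82abc, b35d134}.
Ancestors of 0d48a71: {0d48a71, b35d134}.
Common ancestors: {b35d134}.
The only common ancestor is b35d134, so it is the merge base.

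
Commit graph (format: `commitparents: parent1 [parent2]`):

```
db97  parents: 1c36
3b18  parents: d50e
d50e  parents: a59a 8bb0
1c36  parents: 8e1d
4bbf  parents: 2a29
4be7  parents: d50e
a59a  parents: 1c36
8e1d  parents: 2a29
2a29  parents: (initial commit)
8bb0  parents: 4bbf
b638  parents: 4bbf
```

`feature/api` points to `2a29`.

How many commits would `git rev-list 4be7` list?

8

Walking parent pointers from 4be7: reachable set = {1c36, 2a29, 4bbf, 4be7, 8bb0, 8e1d, a59a, d50e}.
That is 8 commits.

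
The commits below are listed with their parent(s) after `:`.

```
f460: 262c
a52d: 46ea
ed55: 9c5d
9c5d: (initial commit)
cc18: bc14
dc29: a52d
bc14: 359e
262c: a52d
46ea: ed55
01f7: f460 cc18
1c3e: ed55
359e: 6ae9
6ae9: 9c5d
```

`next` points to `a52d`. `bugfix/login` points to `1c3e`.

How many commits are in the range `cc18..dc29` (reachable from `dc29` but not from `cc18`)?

Reachable from dc29: {46ea, 9c5d, a52d, dc29, ed55}.
Reachable from cc18: {359e, 6ae9, 9c5d, bc14, cc18}.
In dc29's history but not cc18's: {46ea, a52d, dc29, ed55} — 4 commits.

4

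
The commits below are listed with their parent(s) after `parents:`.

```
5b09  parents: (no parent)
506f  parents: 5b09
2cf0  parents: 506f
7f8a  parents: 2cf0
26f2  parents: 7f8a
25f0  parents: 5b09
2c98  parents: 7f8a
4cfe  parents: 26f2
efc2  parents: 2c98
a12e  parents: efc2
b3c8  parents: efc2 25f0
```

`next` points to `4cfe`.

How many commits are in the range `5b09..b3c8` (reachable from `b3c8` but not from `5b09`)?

Reachable from b3c8: {25f0, 2c98, 2cf0, 506f, 5b09, 7f8a, b3c8, efc2}.
Reachable from 5b09: {5b09}.
In b3c8's history but not 5b09's: {25f0, 2c98, 2cf0, 506f, 7f8a, b3c8, efc2} — 7 commits.

7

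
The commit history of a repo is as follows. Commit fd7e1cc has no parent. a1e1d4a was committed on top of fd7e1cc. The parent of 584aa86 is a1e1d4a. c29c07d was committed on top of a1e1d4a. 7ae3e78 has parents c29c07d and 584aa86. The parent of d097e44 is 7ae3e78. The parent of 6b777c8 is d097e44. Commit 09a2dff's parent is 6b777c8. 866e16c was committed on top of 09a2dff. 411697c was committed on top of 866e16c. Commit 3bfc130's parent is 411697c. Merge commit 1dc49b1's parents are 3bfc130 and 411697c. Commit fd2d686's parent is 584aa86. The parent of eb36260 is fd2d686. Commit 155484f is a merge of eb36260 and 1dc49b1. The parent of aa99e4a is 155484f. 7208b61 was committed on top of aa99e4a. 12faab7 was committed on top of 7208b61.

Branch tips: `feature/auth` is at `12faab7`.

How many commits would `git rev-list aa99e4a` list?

16

Walking parent pointers from aa99e4a: reachable set = {09a2dff, 155484f, 1dc49b1, 3bfc130, 411697c, 584aa86, 6b777c8, 7ae3e78, 866e16c, a1e1d4a, aa99e4a, c29c07d, d097e44, eb36260, fd2d686, fd7e1cc}.
That is 16 commits.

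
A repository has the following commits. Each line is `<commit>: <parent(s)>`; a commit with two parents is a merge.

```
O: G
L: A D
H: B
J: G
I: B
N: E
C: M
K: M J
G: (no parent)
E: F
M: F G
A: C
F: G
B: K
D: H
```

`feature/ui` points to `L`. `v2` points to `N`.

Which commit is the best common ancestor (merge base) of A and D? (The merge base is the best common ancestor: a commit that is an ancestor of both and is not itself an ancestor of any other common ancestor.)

Ancestors of A: {A, C, F, G, M}.
Ancestors of D: {B, D, F, G, H, J, K, M}.
Common ancestors: {F, G, M}.
Among these, M is not an ancestor of any other common ancestor — it is the merge base.

M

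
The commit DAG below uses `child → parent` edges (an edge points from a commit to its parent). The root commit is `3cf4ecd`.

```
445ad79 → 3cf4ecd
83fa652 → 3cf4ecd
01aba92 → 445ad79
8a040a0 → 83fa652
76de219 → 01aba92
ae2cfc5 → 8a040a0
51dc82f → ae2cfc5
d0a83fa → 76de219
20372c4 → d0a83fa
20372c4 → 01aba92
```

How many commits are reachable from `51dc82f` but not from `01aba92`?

Reachable from 51dc82f: {3cf4ecd, 51dc82f, 83fa652, 8a040a0, ae2cfc5}.
Reachable from 01aba92: {01aba92, 3cf4ecd, 445ad79}.
In 51dc82f's history but not 01aba92's: {51dc82f, 83fa652, 8a040a0, ae2cfc5} — 4 commits.

4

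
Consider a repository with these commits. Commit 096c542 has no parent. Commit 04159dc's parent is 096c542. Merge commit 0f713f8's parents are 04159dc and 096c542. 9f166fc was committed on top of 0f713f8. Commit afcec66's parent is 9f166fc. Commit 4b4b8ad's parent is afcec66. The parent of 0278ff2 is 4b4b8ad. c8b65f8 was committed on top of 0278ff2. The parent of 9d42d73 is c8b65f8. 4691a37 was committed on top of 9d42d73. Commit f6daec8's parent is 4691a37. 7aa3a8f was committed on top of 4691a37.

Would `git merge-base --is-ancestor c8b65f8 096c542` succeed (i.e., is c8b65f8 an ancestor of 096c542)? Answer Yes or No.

No

Ancestors of 096c542: {096c542}.
c8b65f8 is not in that set, so it is not an ancestor of 096c542.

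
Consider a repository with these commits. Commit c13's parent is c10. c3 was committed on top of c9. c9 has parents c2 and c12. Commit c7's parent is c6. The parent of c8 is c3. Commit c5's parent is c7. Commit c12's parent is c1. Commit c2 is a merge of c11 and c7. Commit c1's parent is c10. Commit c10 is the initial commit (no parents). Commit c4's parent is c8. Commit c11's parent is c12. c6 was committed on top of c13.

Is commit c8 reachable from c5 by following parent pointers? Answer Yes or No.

No

Ancestors of c5: {c10, c13, c5, c6, c7}.
c8 is not in that set, so it is not an ancestor of c5.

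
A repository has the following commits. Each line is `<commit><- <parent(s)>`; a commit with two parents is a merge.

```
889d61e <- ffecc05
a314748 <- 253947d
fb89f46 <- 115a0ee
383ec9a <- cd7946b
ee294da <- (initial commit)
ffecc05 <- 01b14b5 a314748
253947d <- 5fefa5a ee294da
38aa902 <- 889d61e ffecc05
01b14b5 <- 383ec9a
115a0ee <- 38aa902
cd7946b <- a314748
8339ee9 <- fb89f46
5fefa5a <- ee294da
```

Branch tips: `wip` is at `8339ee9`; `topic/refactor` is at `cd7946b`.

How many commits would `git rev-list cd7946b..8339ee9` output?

Reachable from 8339ee9: {01b14b5, 115a0ee, 253947d, 383ec9a, 38aa902, 5fefa5a, 8339ee9, 889d61e, a314748, cd7946b, ee294da, fb89f46, ffecc05}.
Reachable from cd7946b: {253947d, 5fefa5a, a314748, cd7946b, ee294da}.
In 8339ee9's history but not cd7946b's: {01b14b5, 115a0ee, 383ec9a, 38aa902, 8339ee9, 889d61e, fb89f46, ffecc05} — 8 commits.

8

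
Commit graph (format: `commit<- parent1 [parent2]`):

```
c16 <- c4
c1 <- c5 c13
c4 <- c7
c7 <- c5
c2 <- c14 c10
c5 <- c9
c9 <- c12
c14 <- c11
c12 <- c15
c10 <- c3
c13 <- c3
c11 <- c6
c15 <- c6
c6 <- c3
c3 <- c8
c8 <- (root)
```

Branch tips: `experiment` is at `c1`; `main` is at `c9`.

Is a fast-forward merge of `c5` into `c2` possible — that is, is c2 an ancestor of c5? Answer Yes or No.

No

A fast-forward from c2 to c5 is possible iff c2 is an ancestor of c5.
Ancestors of c5: {c12, c15, c3, c5, c6, c8, c9}.
c2 is not among them, so fast-forward is not possible.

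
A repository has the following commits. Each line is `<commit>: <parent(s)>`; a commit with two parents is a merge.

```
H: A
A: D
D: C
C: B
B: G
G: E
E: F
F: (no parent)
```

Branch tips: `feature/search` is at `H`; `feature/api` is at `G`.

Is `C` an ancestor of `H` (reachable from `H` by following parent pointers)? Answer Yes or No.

Ancestors of H (commits reachable by following parents): {A, B, C, D, E, F, G, H}.
C is in that set, so it is an ancestor of H.

Yes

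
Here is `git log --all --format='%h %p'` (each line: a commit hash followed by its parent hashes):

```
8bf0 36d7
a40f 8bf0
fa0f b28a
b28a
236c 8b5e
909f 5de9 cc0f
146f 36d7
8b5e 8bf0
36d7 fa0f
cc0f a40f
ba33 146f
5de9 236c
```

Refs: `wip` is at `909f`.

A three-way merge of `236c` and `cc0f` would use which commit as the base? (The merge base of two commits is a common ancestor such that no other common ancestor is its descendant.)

Ancestors of 236c: {236c, 36d7, 8b5e, 8bf0, b28a, fa0f}.
Ancestors of cc0f: {36d7, 8bf0, a40f, b28a, cc0f, fa0f}.
Common ancestors: {36d7, 8bf0, b28a, fa0f}.
Among these, 8bf0 is not an ancestor of any other common ancestor — it is the merge base.

8bf0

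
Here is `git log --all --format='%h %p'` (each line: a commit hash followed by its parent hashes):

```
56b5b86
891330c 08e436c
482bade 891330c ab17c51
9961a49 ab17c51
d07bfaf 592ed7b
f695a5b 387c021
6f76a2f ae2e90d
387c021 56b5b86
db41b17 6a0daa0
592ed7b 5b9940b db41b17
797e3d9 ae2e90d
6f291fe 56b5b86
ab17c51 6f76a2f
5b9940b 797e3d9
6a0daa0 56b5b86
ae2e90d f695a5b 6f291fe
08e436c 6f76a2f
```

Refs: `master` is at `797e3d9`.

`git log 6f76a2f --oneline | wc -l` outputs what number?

Walking parent pointers from 6f76a2f: reachable set = {387c021, 56b5b86, 6f291fe, 6f76a2f, ae2e90d, f695a5b}.
That is 6 commits.

6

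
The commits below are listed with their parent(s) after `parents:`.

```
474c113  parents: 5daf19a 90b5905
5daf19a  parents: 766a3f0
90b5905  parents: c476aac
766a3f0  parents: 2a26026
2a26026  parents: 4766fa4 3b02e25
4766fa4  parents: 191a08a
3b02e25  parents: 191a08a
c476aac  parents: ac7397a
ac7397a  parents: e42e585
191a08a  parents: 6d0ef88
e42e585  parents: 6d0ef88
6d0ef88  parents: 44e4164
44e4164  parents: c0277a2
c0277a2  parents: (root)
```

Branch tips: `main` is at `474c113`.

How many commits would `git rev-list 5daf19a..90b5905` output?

Reachable from 90b5905: {44e4164, 6d0ef88, 90b5905, ac7397a, c0277a2, c476aac, e42e585}.
Reachable from 5daf19a: {191a08a, 2a26026, 3b02e25, 44e4164, 4766fa4, 5daf19a, 6d0ef88, 766a3f0, c0277a2}.
In 90b5905's history but not 5daf19a's: {90b5905, ac7397a, c476aac, e42e585} — 4 commits.

4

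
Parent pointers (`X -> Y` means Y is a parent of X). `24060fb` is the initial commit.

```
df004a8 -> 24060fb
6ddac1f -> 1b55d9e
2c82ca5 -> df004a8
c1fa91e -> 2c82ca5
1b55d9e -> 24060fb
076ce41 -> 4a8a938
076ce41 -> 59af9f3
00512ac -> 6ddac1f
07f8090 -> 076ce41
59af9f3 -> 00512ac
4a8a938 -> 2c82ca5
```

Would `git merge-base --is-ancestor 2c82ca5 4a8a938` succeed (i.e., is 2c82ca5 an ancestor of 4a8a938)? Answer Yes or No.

Ancestors of 4a8a938 (commits reachable by following parents): {24060fb, 2c82ca5, 4a8a938, df004a8}.
2c82ca5 is in that set, so it is an ancestor of 4a8a938.

Yes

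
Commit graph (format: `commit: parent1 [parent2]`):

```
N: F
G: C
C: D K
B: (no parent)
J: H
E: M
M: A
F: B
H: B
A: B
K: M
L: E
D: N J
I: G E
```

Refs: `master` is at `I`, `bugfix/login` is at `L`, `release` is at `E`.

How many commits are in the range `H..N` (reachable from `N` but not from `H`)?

Reachable from N: {B, F, N}.
Reachable from H: {B, H}.
In N's history but not H's: {F, N} — 2 commits.

2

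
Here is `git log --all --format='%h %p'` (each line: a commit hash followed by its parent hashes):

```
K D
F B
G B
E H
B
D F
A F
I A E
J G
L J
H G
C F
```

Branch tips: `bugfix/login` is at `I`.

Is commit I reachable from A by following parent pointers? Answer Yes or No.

Ancestors of A: {A, B, F}.
I is not in that set, so it is not an ancestor of A.

No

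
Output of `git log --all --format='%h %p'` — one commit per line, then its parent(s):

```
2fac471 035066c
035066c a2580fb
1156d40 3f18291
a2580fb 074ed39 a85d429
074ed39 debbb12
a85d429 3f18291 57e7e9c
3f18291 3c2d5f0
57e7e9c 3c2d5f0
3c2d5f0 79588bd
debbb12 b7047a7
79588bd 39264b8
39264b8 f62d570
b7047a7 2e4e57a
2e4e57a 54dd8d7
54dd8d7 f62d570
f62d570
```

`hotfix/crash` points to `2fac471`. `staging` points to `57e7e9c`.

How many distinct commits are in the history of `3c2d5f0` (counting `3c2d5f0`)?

Walking parent pointers from 3c2d5f0: reachable set = {39264b8, 3c2d5f0, 79588bd, f62d570}.
That is 4 commits.

4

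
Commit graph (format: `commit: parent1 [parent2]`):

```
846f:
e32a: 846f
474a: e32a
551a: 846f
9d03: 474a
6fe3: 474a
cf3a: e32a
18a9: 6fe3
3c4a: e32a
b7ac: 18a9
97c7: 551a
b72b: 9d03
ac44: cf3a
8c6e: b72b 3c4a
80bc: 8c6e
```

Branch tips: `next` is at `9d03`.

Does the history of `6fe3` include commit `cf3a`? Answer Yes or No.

No

Ancestors of 6fe3: {474a, 6fe3, 846f, e32a}.
cf3a is not in that set, so it is not an ancestor of 6fe3.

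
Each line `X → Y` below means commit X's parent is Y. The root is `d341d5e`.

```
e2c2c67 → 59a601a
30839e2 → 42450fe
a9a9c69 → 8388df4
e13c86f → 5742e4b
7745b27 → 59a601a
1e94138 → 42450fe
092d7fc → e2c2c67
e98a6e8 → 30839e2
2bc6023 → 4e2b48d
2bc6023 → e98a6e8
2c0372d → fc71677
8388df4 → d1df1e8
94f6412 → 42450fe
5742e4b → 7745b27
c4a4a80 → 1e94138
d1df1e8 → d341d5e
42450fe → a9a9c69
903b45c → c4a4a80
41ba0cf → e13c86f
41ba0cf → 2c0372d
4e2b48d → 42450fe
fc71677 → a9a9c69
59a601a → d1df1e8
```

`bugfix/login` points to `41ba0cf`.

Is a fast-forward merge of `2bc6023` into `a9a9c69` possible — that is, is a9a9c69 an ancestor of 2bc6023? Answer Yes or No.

A fast-forward from a9a9c69 to 2bc6023 is possible iff a9a9c69 is an ancestor of 2bc6023.
Ancestors of 2bc6023: {2bc6023, 30839e2, 42450fe, 4e2b48d, 8388df4, a9a9c69, d1df1e8, d341d5e, e98a6e8}.
a9a9c69 is among them, so fast-forward is possible.

Yes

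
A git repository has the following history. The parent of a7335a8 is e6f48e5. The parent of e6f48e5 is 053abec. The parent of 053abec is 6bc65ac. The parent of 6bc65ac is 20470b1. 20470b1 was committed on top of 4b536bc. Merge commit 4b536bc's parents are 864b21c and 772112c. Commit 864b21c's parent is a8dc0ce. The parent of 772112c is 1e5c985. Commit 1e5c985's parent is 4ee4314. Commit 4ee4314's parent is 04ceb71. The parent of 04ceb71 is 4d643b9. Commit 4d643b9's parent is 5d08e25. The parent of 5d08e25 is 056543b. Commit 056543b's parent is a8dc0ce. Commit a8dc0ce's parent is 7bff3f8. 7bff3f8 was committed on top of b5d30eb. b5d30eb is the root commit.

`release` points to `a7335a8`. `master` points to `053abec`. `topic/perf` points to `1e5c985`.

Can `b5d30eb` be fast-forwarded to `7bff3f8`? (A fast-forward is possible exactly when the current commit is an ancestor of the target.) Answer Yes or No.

A fast-forward from b5d30eb to 7bff3f8 is possible iff b5d30eb is an ancestor of 7bff3f8.
Ancestors of 7bff3f8: {7bff3f8, b5d30eb}.
b5d30eb is among them, so fast-forward is possible.

Yes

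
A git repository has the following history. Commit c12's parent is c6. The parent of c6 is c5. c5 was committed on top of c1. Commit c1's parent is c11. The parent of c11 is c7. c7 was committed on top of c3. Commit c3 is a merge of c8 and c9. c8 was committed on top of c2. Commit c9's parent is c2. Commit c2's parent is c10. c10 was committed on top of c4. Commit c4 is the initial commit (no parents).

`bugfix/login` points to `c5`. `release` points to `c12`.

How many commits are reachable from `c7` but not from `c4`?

6

Reachable from c7: {c10, c2, c3, c4, c7, c8, c9}.
Reachable from c4: {c4}.
In c7's history but not c4's: {c10, c2, c3, c7, c8, c9} — 6 commits.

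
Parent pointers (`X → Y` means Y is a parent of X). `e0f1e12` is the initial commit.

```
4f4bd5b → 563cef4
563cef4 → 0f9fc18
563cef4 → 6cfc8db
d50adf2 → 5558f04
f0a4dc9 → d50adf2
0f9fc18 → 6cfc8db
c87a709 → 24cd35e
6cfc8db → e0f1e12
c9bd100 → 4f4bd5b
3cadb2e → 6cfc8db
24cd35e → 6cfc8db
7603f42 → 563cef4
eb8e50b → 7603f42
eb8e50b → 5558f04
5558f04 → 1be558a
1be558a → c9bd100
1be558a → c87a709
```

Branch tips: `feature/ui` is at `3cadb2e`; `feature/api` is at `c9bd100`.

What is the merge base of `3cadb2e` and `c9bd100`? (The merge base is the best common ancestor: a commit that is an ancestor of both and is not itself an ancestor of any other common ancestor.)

6cfc8db

Ancestors of 3cadb2e: {3cadb2e, 6cfc8db, e0f1e12}.
Ancestors of c9bd100: {0f9fc18, 4f4bd5b, 563cef4, 6cfc8db, c9bd100, e0f1e12}.
Common ancestors: {6cfc8db, e0f1e12}.
Among these, 6cfc8db is not an ancestor of any other common ancestor — it is the merge base.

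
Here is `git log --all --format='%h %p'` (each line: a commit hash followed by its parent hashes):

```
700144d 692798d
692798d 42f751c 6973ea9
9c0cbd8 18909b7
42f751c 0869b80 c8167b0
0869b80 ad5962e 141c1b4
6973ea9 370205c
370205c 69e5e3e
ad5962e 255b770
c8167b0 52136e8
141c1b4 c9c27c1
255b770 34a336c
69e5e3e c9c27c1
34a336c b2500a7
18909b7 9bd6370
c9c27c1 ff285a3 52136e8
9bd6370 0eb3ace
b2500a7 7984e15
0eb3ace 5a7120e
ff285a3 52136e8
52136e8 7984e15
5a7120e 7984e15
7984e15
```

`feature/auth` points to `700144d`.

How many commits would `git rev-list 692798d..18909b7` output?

4

Reachable from 18909b7: {0eb3ace, 18909b7, 5a7120e, 7984e15, 9bd6370}.
Reachable from 692798d: {0869b80, 141c1b4, 255b770, 34a336c, 370205c, 42f751c, 52136e8, 692798d, 6973ea9, 69e5e3e, 7984e15, ad5962e, b2500a7, c8167b0, c9c27c1, ff285a3}.
In 18909b7's history but not 692798d's: {0eb3ace, 18909b7, 5a7120e, 9bd6370} — 4 commits.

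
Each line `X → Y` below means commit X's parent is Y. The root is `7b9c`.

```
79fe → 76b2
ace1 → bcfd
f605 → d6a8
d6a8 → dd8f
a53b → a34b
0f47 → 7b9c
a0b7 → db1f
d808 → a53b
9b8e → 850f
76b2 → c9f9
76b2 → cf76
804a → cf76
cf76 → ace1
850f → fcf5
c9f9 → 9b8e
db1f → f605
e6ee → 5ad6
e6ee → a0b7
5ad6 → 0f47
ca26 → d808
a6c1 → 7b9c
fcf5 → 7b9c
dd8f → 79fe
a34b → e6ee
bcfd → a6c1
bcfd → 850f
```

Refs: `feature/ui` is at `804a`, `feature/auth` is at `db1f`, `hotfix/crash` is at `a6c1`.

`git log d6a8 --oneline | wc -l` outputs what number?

13

Walking parent pointers from d6a8: reachable set = {76b2, 79fe, 7b9c, 850f, 9b8e, a6c1, ace1, bcfd, c9f9, cf76, d6a8, dd8f, fcf5}.
That is 13 commits.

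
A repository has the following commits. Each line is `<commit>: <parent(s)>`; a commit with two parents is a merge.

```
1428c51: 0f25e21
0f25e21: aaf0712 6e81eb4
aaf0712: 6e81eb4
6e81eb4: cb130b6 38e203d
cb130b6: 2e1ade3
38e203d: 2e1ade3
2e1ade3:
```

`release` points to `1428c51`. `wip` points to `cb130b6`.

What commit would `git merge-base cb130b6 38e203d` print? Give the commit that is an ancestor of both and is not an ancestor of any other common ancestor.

Ancestors of cb130b6: {2e1ade3, cb130b6}.
Ancestors of 38e203d: {2e1ade3, 38e203d}.
Common ancestors: {2e1ade3}.
The only common ancestor is 2e1ade3, so it is the merge base.

2e1ade3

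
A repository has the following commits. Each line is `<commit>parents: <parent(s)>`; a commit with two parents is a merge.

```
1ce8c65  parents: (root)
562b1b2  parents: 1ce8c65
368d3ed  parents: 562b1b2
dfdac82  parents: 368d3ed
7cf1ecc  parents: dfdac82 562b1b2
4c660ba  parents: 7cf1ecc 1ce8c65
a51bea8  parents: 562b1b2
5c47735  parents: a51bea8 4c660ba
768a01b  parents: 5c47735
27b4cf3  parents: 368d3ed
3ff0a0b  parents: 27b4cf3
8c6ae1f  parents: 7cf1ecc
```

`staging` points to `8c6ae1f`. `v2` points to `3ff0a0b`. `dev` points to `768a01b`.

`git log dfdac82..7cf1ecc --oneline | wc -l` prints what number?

1

Reachable from 7cf1ecc: {1ce8c65, 368d3ed, 562b1b2, 7cf1ecc, dfdac82}.
Reachable from dfdac82: {1ce8c65, 368d3ed, 562b1b2, dfdac82}.
In 7cf1ecc's history but not dfdac82's: {7cf1ecc} — 1 commit.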